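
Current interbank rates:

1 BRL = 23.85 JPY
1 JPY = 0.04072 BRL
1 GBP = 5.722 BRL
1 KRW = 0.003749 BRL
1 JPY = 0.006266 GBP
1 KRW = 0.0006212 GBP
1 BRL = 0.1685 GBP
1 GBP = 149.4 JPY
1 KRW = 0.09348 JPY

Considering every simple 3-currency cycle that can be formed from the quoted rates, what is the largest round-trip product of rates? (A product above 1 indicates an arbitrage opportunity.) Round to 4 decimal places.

1.0251

BRL→GBP→JPY→BRL: 0.1685 × 149.4 × 0.04072 = 1.02508
BRL→JPY→GBP→BRL: 23.85 × 0.006266 × 5.722 = 0.85512
Maximum is BRL→GBP→JPY→BRL at 1.0251; arbitrage exists.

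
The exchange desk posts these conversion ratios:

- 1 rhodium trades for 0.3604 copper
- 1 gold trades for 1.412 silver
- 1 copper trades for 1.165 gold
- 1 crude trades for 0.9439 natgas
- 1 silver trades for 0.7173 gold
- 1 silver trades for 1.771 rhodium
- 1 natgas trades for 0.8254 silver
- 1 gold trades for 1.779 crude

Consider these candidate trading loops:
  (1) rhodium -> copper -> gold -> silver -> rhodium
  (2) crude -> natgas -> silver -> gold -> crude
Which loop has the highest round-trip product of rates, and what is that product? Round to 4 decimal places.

1.0499

(1) 0.3604 × 1.165 × 1.412 × 1.771 = 1.04994
(2) 0.9439 × 0.8254 × 0.7173 × 1.779 = 0.99419
Highest is cycle (1) at 1.0499 (>1, arbitrage).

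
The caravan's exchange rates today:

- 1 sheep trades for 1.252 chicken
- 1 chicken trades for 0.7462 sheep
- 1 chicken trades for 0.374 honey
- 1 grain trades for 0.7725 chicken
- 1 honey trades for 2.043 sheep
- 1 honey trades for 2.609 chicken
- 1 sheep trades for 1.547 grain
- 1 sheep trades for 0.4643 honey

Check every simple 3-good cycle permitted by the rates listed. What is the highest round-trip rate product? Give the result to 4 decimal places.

0.9566

sheep→chicken→honey→sheep: 1.252 × 0.374 × 2.043 = 0.95663
sheep→honey→chicken→sheep: 0.4643 × 2.609 × 0.7462 = 0.90392
sheep→grain→chicken→sheep: 1.547 × 0.7725 × 0.7462 = 0.89175
Maximum is sheep→chicken→honey→sheep at 0.9566; no arbitrage — every cycle loses value.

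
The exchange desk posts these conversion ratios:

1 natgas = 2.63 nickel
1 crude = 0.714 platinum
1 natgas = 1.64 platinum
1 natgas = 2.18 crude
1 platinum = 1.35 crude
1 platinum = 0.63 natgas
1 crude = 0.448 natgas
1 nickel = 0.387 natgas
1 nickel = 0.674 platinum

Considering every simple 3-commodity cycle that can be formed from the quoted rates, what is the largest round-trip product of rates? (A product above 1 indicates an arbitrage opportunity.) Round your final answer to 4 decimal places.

natgas→nickel→platinum→natgas: 2.63 × 0.674 × 0.63 = 1.11675
natgas→platinum→crude→natgas: 1.64 × 1.35 × 0.448 = 0.99187
natgas→crude→platinum→natgas: 2.18 × 0.714 × 0.63 = 0.98061
Maximum is natgas→nickel→platinum→natgas at 1.1168; arbitrage exists.

1.1168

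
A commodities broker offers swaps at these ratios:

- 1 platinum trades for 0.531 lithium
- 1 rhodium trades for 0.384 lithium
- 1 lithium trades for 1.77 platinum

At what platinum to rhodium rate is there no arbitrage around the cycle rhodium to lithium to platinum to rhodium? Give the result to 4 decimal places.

1.4713

Known legs of the cycle: 0.384 × 1.77 = 0.67968
For no arbitrage the full-cycle product must be 1, so the missing rate is 1 / 0.67968 ≈ 1.471281.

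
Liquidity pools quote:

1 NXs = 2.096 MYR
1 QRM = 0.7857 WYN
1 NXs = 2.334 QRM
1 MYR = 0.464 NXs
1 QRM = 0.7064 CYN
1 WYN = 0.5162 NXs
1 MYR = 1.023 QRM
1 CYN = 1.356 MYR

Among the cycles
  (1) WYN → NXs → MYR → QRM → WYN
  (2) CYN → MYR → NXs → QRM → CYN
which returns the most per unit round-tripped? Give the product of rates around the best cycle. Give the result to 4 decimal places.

(1) 0.5162 × 2.096 × 1.023 × 0.7857 = 0.86964
(2) 1.356 × 0.464 × 2.334 × 0.7064 = 1.03736
Highest is cycle (2) at 1.0374 (>1, arbitrage).

1.0374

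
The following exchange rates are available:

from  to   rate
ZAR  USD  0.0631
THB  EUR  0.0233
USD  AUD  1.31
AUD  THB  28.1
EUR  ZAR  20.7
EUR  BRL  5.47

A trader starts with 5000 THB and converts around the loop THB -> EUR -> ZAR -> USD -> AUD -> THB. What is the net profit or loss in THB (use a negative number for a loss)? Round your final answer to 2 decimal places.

5000 THB × 0.0233 = 116.5 EUR
116.5 EUR × 20.7 = 2411.55 ZAR
2411.55 ZAR × 0.0631 = 152.168805 USD
152.168805 USD × 1.31 = 199.34113455 AUD
199.34113455 AUD × 28.1 = 5601.485880855 THB
Net change: 5601.485880855 − 5000 = 601.485880855 THB

601.49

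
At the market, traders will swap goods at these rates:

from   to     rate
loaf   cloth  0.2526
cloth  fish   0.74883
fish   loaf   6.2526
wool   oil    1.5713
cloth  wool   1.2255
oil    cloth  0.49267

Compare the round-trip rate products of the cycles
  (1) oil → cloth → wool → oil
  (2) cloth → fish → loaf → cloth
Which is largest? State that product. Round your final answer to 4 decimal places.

1.1827

(1) 0.49267 × 1.2255 × 1.5713 = 0.94870
(2) 0.74883 × 6.2526 × 0.2526 = 1.18271
Highest is cycle (2) at 1.1827 (>1, arbitrage).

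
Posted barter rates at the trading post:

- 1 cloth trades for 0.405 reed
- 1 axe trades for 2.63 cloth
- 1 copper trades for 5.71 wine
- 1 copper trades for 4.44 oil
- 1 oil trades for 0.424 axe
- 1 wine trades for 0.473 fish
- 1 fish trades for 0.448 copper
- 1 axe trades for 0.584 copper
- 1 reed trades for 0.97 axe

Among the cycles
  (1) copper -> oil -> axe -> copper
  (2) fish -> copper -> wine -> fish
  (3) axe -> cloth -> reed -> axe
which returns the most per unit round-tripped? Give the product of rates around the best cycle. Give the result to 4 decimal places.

1.2100

(1) 4.44 × 0.424 × 0.584 = 1.09942
(2) 0.448 × 5.71 × 0.473 = 1.20997
(3) 2.63 × 0.405 × 0.97 = 1.03320
Highest is cycle (2) at 1.2100 (>1, arbitrage).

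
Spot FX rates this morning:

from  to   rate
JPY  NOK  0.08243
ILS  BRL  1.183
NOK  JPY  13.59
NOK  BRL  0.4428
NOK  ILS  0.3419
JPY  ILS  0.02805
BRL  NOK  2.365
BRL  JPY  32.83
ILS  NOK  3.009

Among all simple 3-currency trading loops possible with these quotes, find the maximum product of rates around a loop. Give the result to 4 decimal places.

JPY→NOK→BRL→JPY: 0.08243 × 0.4428 × 32.83 = 1.19830
ILS→NOK→JPY→ILS: 3.009 × 13.59 × 0.02805 = 1.14703
ILS→BRL→JPY→ILS: 1.183 × 32.83 × 0.02805 = 1.08940
ILS→BRL→NOK→ILS: 1.183 × 2.365 × 0.3419 = 0.95657
Maximum is JPY→NOK→BRL→JPY at 1.1983; arbitrage exists.

1.1983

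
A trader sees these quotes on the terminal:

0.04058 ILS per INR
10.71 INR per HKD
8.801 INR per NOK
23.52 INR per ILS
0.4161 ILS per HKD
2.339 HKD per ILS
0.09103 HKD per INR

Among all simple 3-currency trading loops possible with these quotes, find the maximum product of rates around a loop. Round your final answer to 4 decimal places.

HKD→INR→ILS→HKD: 10.71 × 0.04058 × 2.339 = 1.01656
HKD→ILS→INR→HKD: 0.4161 × 23.52 × 0.09103 = 0.89088
Maximum is HKD→INR→ILS→HKD at 1.0166; arbitrage exists.

1.0166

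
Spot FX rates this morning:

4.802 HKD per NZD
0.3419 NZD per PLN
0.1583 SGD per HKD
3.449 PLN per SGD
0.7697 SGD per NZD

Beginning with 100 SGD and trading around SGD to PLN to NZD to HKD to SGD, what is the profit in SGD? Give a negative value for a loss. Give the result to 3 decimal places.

100 SGD × 3.449 = 344.9 PLN
344.9 PLN × 0.3419 = 117.92131 NZD
117.92131 NZD × 4.802 = 566.25813062 HKD
566.25813062 HKD × 0.1583 = 89.638662077146 SGD
Net change: 89.638662077146 − 100 = -10.361337922854 SGD

-10.361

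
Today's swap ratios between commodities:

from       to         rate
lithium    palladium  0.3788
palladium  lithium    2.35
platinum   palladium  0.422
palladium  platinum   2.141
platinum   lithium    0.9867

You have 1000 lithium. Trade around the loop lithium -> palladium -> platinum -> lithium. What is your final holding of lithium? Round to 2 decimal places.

800.22

1000 lithium × 0.3788 = 378.8 palladium
378.8 palladium × 2.141 = 811.0108 platinum
811.0108 platinum × 0.9867 = 800.22435636 lithium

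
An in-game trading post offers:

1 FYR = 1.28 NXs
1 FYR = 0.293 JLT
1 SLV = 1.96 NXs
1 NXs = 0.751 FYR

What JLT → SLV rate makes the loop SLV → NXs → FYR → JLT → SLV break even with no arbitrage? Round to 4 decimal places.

2.3187

Known legs of the cycle: 1.96 × 0.751 × 0.293 = 0.43128428
For no arbitrage the full-cycle product must be 1, so the missing rate is 1 / 0.43128428 ≈ 2.318656.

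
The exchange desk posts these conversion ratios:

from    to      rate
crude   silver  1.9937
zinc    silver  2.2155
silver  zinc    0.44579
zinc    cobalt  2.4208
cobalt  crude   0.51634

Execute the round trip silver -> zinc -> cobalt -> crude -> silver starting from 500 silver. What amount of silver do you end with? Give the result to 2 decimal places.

500 silver × 0.44579 = 222.895 zinc
222.895 zinc × 2.4208 = 539.584216 cobalt
539.584216 cobalt × 0.51634 = 278.60891408944 crude
278.60891408944 crude × 1.9937 = 555.462592020116528 silver

555.46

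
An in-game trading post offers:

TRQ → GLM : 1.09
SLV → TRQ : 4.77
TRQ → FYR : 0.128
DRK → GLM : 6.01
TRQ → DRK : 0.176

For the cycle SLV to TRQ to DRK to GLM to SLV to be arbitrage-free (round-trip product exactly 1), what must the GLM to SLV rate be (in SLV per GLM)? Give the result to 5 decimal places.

Known legs of the cycle: 4.77 × 0.176 × 6.01 = 5.0455152
For no arbitrage the full-cycle product must be 1, so the missing rate is 1 / 5.0455152 ≈ 0.1981958.

0.19820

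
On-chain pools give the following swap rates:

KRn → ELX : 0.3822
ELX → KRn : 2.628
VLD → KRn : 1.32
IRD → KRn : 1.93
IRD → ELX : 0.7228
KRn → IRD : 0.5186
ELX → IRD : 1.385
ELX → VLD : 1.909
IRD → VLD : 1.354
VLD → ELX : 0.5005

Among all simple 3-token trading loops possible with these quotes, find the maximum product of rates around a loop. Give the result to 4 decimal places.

IRD→KRn→ELX→IRD: 1.93 × 0.3822 × 1.385 = 1.02164
IRD→ELX→KRn→IRD: 0.7228 × 2.628 × 0.5186 = 0.98509
ELX→VLD→KRn→ELX: 1.909 × 1.32 × 0.3822 = 0.96310
IRD→VLD→ELX→IRD: 1.354 × 0.5005 × 1.385 = 0.93858
IRD→VLD→KRn→IRD: 1.354 × 1.32 × 0.5186 = 0.92688
Maximum is IRD→KRn→ELX→IRD at 1.0216; arbitrage exists.

1.0216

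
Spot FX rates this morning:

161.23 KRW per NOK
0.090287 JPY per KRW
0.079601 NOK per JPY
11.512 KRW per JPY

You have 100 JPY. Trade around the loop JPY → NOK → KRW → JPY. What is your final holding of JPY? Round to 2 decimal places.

115.87

100 JPY × 0.079601 = 7.9601 NOK
7.9601 NOK × 161.23 = 1283.406923 KRW
1283.406923 KRW × 0.090287 = 115.874960856901 JPY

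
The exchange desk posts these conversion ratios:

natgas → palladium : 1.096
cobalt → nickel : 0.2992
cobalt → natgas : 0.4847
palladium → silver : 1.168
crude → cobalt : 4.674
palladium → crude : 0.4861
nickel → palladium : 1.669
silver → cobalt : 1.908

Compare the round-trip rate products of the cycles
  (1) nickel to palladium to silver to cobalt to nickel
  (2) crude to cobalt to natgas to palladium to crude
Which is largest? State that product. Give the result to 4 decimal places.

(1) 1.669 × 1.168 × 1.908 × 0.2992 = 1.11286
(2) 4.674 × 0.4847 × 1.096 × 0.4861 = 1.20697
Highest is cycle (2) at 1.2070 (>1, arbitrage).

1.2070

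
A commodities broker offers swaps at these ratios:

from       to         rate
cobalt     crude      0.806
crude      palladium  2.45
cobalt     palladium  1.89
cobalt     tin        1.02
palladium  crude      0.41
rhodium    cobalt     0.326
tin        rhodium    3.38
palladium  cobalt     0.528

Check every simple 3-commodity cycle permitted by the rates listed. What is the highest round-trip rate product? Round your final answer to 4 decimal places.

rhodium→cobalt→tin→rhodium: 0.326 × 1.02 × 3.38 = 1.12392
crude→palladium→cobalt→crude: 2.45 × 0.528 × 0.806 = 1.04264
Maximum is rhodium→cobalt→tin→rhodium at 1.1239; arbitrage exists.

1.1239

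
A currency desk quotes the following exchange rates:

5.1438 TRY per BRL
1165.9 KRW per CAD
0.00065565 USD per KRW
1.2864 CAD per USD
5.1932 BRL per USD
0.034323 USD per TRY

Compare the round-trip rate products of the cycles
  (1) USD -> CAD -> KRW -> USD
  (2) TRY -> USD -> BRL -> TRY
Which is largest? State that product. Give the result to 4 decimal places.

(1) 1.2864 × 1165.9 × 0.00065565 = 0.98335
(2) 0.034323 × 5.1932 × 5.1438 = 0.91686
Highest is cycle (1) at 0.9834 (≤1, no arbitrage).

0.9834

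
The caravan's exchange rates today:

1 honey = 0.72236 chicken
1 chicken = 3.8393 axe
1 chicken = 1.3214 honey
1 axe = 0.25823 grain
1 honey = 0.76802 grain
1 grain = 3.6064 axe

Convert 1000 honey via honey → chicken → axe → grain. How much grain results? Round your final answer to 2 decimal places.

1000 honey × 0.72236 = 722.36 chicken
722.36 chicken × 3.8393 = 2773.356748 axe
2773.356748 axe × 0.25823 = 716.16391303604 grain

716.16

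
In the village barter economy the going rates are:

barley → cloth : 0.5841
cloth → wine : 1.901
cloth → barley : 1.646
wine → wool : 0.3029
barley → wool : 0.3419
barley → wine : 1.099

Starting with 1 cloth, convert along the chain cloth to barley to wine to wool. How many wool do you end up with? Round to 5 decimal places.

1 cloth × 1.646 = 1.646 barley
1.646 barley × 1.099 = 1.808954 wine
1.808954 wine × 0.3029 = 0.5479321666 wool

0.54793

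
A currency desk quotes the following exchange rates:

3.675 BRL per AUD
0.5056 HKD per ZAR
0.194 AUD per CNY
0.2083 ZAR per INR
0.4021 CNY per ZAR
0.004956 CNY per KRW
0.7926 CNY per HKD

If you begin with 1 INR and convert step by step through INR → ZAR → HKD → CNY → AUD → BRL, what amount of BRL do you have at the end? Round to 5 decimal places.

0.05951

1 INR × 0.2083 = 0.2083 ZAR
0.2083 ZAR × 0.5056 = 0.10531648 HKD
0.10531648 HKD × 0.7926 = 0.083473842048 CNY
0.083473842048 CNY × 0.194 = 0.016193925357312 AUD
0.016193925357312 AUD × 3.675 = 0.0595126756881216 BRL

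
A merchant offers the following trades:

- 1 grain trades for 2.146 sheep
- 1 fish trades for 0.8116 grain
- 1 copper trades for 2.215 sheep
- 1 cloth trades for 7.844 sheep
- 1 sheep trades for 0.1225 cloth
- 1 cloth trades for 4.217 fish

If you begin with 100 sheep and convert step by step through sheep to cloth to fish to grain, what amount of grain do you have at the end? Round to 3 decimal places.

100 sheep × 0.1225 = 12.25 cloth
12.25 cloth × 4.217 = 51.65825 fish
51.65825 fish × 0.8116 = 41.9258357 grain

41.926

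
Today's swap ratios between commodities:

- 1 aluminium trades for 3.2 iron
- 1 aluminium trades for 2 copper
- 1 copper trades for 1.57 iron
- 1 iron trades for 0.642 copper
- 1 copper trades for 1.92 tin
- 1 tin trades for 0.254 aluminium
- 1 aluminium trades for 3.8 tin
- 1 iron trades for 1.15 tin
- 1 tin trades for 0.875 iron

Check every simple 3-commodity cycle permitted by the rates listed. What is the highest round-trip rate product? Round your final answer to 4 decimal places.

tin→iron→copper→tin: 0.875 × 0.642 × 1.92 = 1.07856
tin→aluminium→copper→tin: 0.254 × 2 × 1.92 = 0.97536
tin→aluminium→iron→tin: 0.254 × 3.2 × 1.15 = 0.93472
Maximum is tin→iron→copper→tin at 1.0786; arbitrage exists.

1.0786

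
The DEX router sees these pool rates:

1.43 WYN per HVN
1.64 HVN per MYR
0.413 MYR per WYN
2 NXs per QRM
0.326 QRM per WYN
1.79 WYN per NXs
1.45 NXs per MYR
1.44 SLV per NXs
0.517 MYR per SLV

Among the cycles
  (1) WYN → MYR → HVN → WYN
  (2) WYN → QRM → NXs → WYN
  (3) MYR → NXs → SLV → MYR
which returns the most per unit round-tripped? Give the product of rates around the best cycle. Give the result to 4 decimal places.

1.1671

(1) 0.413 × 1.64 × 1.43 = 0.96857
(2) 0.326 × 2 × 1.79 = 1.16708
(3) 1.45 × 1.44 × 0.517 = 1.07950
Highest is cycle (2) at 1.1671 (>1, arbitrage).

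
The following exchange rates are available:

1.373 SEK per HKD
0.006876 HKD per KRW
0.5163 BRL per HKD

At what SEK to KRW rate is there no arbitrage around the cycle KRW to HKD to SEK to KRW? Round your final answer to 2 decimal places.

Known legs of the cycle: 0.006876 × 1.373 = 0.009440748
For no arbitrage the full-cycle product must be 1, so the missing rate is 1 / 0.009440748 ≈ 105.9238.

105.92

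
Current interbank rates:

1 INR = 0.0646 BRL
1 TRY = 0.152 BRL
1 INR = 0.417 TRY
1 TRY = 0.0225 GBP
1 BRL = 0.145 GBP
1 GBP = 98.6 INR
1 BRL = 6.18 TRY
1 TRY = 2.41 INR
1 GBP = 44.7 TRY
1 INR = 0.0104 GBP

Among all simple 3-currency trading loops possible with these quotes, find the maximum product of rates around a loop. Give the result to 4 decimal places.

1.1204

INR→GBP→TRY→INR: 0.0104 × 44.7 × 2.41 = 1.12036
BRL→GBP→TRY→BRL: 0.145 × 44.7 × 0.152 = 0.98519
INR→BRL→TRY→INR: 0.0646 × 6.18 × 2.41 = 0.96214
INR→TRY→GBP→INR: 0.417 × 0.0225 × 98.6 = 0.92511
INR→BRL→GBP→INR: 0.0646 × 0.145 × 98.6 = 0.92359
Maximum is INR→GBP→TRY→INR at 1.1204; arbitrage exists.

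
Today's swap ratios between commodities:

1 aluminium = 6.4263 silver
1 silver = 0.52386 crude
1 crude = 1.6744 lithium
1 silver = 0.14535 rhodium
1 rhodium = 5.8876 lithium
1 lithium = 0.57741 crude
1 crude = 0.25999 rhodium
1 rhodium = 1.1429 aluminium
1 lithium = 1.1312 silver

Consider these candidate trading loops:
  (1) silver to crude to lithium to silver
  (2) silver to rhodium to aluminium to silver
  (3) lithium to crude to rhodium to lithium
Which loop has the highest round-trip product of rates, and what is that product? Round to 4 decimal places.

(1) 0.52386 × 1.6744 × 1.1312 = 0.99223
(2) 0.14535 × 1.1429 × 6.4263 = 1.06754
(3) 0.57741 × 0.25999 × 5.8876 = 0.88385
Highest is cycle (2) at 1.0675 (>1, arbitrage).

1.0675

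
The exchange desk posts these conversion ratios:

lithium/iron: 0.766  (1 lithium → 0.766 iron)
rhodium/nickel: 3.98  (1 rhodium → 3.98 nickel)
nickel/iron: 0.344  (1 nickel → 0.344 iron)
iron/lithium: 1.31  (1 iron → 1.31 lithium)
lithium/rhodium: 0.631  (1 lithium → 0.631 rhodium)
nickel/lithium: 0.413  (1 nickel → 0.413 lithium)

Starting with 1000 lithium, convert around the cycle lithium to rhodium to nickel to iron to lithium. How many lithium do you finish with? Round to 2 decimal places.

1131.73

1000 lithium × 0.631 = 631 rhodium
631 rhodium × 3.98 = 2511.38 nickel
2511.38 nickel × 0.344 = 863.91472 iron
863.91472 iron × 1.31 = 1131.7282832 lithium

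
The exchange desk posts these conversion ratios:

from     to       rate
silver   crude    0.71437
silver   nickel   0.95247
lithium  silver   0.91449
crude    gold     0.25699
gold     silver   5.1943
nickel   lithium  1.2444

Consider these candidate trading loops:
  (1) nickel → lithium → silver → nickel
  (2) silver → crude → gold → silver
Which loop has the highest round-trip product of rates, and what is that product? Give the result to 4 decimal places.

1.0839

(1) 1.2444 × 0.91449 × 0.95247 = 1.08390
(2) 0.71437 × 0.25699 × 5.1943 = 0.95360
Highest is cycle (1) at 1.0839 (>1, arbitrage).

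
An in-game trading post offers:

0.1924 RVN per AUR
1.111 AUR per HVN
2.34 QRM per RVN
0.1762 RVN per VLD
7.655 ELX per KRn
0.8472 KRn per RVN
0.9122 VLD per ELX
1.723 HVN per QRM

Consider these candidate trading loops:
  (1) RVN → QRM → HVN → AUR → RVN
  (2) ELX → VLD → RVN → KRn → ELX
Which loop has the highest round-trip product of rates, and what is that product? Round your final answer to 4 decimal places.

(1) 2.34 × 1.723 × 1.111 × 0.1924 = 0.86183
(2) 0.9122 × 0.1762 × 0.8472 × 7.655 = 1.04238
Highest is cycle (2) at 1.0424 (>1, arbitrage).

1.0424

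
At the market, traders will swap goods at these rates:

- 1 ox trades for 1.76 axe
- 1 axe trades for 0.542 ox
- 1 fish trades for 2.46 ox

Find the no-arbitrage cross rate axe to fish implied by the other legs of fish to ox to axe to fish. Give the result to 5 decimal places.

0.23097

Known legs of the cycle: 2.46 × 1.76 = 4.3296
For no arbitrage the full-cycle product must be 1, so the missing rate is 1 / 4.3296 ≈ 0.2309682.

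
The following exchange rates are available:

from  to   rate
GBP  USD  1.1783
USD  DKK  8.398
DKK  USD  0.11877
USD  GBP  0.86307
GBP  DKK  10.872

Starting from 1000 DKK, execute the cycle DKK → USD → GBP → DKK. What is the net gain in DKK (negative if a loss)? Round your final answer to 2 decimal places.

1000 DKK × 0.11877 = 118.77 USD
118.77 USD × 0.86307 = 102.5068239 GBP
102.5068239 GBP × 10.872 = 1114.4541894408 DKK
Net change: 1114.4541894408 − 1000 = 114.4541894408 DKK

114.45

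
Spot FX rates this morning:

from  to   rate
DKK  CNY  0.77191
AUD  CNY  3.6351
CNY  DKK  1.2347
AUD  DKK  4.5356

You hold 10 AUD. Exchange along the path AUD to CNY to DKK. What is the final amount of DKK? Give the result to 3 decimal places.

44.883

10 AUD × 3.6351 = 36.351 CNY
36.351 CNY × 1.2347 = 44.8825797 DKK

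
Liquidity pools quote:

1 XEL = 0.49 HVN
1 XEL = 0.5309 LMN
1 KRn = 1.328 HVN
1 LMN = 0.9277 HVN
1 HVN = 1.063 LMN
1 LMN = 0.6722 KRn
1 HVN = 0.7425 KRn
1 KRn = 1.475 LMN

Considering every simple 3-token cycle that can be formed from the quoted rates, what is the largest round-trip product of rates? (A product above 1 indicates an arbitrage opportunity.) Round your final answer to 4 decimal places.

1.0160

HVN→KRn→LMN→HVN: 0.7425 × 1.475 × 0.9277 = 1.01601
HVN→LMN→KRn→HVN: 1.063 × 0.6722 × 1.328 = 0.94892
Maximum is HVN→KRn→LMN→HVN at 1.0160; arbitrage exists.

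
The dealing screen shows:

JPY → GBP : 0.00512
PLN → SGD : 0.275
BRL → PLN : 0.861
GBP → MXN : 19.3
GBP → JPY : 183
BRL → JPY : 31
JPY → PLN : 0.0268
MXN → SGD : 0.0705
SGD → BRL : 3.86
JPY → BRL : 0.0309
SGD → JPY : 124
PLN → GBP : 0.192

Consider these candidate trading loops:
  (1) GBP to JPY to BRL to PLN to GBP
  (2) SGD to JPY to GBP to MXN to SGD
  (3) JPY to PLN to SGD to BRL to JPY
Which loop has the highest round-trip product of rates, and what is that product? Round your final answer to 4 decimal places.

(1) 183 × 0.0309 × 0.861 × 0.192 = 0.93479
(2) 124 × 0.00512 × 19.3 × 0.0705 = 0.86385
(3) 0.0268 × 0.275 × 3.86 × 31 = 0.88189
Highest is cycle (1) at 0.9348 (≤1, no arbitrage).

0.9348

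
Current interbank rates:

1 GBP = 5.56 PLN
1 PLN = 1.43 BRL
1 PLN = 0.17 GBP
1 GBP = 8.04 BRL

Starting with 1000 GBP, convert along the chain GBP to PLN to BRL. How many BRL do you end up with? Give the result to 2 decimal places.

1000 GBP × 5.56 = 5560 PLN
5560 PLN × 1.43 = 7950.8 BRL

7950.80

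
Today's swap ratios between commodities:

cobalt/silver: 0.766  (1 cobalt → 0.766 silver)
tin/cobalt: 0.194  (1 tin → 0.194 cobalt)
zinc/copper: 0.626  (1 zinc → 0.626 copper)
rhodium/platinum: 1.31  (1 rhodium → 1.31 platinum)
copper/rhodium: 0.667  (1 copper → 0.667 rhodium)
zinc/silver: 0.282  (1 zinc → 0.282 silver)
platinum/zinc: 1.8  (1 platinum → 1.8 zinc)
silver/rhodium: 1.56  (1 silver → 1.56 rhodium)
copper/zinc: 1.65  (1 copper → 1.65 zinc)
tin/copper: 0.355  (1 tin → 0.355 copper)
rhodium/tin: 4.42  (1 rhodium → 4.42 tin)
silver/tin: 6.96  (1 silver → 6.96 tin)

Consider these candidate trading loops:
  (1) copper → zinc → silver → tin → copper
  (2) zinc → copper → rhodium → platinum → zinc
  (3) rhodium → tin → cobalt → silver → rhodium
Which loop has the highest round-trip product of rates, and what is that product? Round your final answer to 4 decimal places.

(1) 1.65 × 0.282 × 6.96 × 0.355 = 1.14966
(2) 0.626 × 0.667 × 1.31 × 1.8 = 0.98456
(3) 4.42 × 0.194 × 0.766 × 1.56 = 1.02465
Highest is cycle (1) at 1.1497 (>1, arbitrage).

1.1497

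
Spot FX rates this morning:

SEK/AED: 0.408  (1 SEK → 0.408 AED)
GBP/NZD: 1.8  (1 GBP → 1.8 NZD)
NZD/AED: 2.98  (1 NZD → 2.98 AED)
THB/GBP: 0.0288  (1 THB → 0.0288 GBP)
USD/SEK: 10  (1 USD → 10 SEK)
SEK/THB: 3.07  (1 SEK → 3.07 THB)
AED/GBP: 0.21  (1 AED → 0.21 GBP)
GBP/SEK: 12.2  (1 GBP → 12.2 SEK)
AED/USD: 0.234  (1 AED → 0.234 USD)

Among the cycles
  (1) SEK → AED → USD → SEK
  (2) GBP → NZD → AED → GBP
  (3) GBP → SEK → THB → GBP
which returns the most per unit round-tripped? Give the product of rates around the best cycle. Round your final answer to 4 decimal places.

1.1264

(1) 0.408 × 0.234 × 10 = 0.95472
(2) 1.8 × 2.98 × 0.21 = 1.12644
(3) 12.2 × 3.07 × 0.0288 = 1.07868
Highest is cycle (2) at 1.1264 (>1, arbitrage).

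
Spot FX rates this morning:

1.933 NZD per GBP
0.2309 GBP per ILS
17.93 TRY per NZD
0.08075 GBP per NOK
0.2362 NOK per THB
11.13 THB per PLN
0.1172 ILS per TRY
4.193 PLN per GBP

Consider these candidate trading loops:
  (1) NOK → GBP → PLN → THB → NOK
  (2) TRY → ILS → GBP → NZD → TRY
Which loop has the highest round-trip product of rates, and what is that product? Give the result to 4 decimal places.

0.9379

(1) 0.08075 × 4.193 × 11.13 × 0.2362 = 0.89011
(2) 0.1172 × 0.2309 × 1.933 × 17.93 = 0.93792
Highest is cycle (2) at 0.9379 (≤1, no arbitrage).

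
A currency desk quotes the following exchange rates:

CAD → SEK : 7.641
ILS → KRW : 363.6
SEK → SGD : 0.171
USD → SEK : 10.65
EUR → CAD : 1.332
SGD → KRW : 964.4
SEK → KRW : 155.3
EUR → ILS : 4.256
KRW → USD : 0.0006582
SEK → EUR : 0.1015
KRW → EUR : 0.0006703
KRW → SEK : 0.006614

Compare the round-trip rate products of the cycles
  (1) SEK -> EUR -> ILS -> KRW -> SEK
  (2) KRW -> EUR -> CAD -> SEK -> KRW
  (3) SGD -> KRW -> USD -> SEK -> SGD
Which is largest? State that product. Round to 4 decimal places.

(1) 0.1015 × 4.256 × 363.6 × 0.006614 = 1.03886
(2) 0.0006703 × 1.332 × 7.641 × 155.3 = 1.05949
(3) 964.4 × 0.0006582 × 10.65 × 0.171 = 1.15601
Highest is cycle (3) at 1.1560 (>1, arbitrage).

1.1560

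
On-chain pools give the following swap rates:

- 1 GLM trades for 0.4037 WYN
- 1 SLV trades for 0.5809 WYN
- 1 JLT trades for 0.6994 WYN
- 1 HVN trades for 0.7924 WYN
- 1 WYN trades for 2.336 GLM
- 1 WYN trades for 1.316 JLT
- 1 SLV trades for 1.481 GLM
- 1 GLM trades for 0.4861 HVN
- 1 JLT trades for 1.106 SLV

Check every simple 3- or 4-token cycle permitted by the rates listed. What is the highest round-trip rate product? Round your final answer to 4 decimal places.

GLM→HVN→WYN→GLM: 0.4861 × 0.7924 × 2.336 = 0.89979
GLM→WYN→JLT→SLV→GLM: 0.4037 × 1.316 × 1.106 × 1.481 = 0.87021
SLV→WYN→JLT→SLV: 0.5809 × 1.316 × 1.106 = 0.84550
Maximum is GLM→HVN→WYN→GLM at 0.8998; no arbitrage — every cycle loses value.

0.8998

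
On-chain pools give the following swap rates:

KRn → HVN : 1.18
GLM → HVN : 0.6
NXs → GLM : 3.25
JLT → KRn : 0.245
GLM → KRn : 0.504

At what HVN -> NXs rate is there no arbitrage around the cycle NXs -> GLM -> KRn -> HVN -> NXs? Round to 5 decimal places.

0.51737

Known legs of the cycle: 3.25 × 0.504 × 1.18 = 1.93284
For no arbitrage the full-cycle product must be 1, so the missing rate is 1 / 1.93284 ≈ 0.5173734.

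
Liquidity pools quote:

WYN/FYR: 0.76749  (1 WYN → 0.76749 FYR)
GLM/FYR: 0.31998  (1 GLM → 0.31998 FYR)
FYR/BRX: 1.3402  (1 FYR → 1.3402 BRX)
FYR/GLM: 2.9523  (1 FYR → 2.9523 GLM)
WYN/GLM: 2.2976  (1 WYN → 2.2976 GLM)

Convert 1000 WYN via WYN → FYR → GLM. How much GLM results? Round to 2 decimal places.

1000 WYN × 0.76749 = 767.49 FYR
767.49 FYR × 2.9523 = 2265.860727 GLM

2265.86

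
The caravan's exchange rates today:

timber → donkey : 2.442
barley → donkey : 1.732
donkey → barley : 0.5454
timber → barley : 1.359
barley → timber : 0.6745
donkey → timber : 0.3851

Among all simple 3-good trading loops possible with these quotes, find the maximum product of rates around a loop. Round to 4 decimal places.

barley→donkey→timber→barley: 1.732 × 0.3851 × 1.359 = 0.90644
barley→timber→donkey→barley: 0.6745 × 2.442 × 0.5454 = 0.89834
Maximum is barley→donkey→timber→barley at 0.9064; no arbitrage — every cycle loses value.

0.9064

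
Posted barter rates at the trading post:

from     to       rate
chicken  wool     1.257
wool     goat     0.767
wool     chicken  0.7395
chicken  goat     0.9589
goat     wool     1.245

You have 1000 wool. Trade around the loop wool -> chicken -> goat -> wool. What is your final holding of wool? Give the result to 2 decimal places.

1000 wool × 0.7395 = 739.5 chicken
739.5 chicken × 0.9589 = 709.10655 goat
709.10655 goat × 1.245 = 882.83765475 wool

882.84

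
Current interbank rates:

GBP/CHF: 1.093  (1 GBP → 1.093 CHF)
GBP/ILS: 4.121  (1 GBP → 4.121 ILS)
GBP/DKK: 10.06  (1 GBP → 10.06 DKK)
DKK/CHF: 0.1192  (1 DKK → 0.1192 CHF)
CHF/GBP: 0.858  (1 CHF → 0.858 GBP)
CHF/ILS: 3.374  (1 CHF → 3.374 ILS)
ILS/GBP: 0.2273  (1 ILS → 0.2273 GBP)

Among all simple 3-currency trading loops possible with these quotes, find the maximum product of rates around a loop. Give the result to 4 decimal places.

1.0289

DKK→CHF→GBP→DKK: 0.1192 × 0.858 × 10.06 = 1.02887
ILS→GBP→CHF→ILS: 0.2273 × 1.093 × 3.374 = 0.83823
Maximum is DKK→CHF→GBP→DKK at 1.0289; arbitrage exists.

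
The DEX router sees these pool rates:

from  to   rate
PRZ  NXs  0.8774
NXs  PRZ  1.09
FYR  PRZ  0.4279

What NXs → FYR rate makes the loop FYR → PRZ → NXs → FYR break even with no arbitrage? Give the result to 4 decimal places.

2.6635

Known legs of the cycle: 0.4279 × 0.8774 = 0.37543946
For no arbitrage the full-cycle product must be 1, so the missing rate is 1 / 0.37543946 ≈ 2.663545.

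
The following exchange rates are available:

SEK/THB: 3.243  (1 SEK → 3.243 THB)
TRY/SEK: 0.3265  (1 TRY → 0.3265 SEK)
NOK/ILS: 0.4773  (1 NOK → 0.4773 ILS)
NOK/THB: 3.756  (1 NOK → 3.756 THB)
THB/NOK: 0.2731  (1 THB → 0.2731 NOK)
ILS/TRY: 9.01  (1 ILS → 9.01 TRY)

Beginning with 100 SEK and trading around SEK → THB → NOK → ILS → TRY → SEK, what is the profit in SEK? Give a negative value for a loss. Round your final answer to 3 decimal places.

100 SEK × 3.243 = 324.3 THB
324.3 THB × 0.2731 = 88.56633 NOK
88.56633 NOK × 0.4773 = 42.272709309 ILS
42.272709309 ILS × 9.01 = 380.87711087409 TRY
380.87711087409 TRY × 0.3265 = 124.356376700390385 SEK
Net change: 124.356376700390385 − 100 = 24.356376700390385 SEK

24.356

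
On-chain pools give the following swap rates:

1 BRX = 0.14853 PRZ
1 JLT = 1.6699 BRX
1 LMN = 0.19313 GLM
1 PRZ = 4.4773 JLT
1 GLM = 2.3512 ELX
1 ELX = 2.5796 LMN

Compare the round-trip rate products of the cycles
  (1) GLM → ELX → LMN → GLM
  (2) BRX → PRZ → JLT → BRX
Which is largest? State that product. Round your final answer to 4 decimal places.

(1) 2.3512 × 2.5796 × 0.19313 = 1.17136
(2) 0.14853 × 4.4773 × 1.6699 = 1.11051
Highest is cycle (1) at 1.1714 (>1, arbitrage).

1.1714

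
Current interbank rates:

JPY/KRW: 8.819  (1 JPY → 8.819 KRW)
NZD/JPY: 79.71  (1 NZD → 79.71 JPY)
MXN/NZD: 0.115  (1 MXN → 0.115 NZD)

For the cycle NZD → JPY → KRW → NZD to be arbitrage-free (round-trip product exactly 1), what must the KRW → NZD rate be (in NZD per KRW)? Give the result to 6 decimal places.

0.001423

Known legs of the cycle: 79.71 × 8.819 = 702.96249
For no arbitrage the full-cycle product must be 1, so the missing rate is 1 / 702.96249 ≈ 0.00142255.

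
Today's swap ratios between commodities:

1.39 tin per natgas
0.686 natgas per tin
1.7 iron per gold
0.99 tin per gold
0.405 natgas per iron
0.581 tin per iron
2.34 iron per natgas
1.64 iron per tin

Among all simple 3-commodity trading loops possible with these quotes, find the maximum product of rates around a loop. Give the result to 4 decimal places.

iron→tin→natgas→iron: 0.581 × 0.686 × 2.34 = 0.93264
iron→natgas→tin→iron: 0.405 × 1.39 × 1.64 = 0.92324
Maximum is iron→tin→natgas→iron at 0.9326; no arbitrage — every cycle loses value.

0.9326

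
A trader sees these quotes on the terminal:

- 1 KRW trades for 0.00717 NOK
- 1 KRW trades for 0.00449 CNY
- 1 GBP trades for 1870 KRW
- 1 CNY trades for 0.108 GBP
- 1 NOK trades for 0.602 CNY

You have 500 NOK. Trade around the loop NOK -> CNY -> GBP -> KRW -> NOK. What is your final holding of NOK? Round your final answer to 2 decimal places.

435.86

500 NOK × 0.602 = 301 CNY
301 CNY × 0.108 = 32.508 GBP
32.508 GBP × 1870 = 60789.96 KRW
60789.96 KRW × 0.00717 = 435.8640132 NOK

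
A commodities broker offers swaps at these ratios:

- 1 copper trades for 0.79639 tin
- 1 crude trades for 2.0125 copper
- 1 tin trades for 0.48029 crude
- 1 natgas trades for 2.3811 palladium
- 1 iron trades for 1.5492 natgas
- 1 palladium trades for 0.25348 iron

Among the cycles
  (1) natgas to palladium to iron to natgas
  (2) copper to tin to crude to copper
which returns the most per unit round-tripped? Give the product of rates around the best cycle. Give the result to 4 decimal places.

(1) 2.3811 × 0.25348 × 1.5492 = 0.93504
(2) 0.79639 × 0.48029 × 2.0125 = 0.76978
Highest is cycle (1) at 0.9350 (≤1, no arbitrage).

0.9350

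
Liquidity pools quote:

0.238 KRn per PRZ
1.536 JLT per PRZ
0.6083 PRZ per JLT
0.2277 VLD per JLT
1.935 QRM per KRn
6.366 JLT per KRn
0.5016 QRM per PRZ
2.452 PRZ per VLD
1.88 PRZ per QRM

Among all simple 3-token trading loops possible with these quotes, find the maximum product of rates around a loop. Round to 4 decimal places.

JLT→PRZ→KRn→JLT: 0.6083 × 0.238 × 6.366 = 0.92164
QRM→PRZ→KRn→QRM: 1.88 × 0.238 × 1.935 = 0.86580
JLT→VLD→PRZ→JLT: 0.2277 × 2.452 × 1.536 = 0.85758
Maximum is JLT→PRZ→KRn→JLT at 0.9216; no arbitrage — every cycle loses value.

0.9216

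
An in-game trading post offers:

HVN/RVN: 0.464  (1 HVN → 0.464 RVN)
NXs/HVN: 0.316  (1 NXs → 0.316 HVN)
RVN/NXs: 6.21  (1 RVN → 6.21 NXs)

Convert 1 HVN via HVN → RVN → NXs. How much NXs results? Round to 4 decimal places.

1 HVN × 0.464 = 0.464 RVN
0.464 RVN × 6.21 = 2.88144 NXs

2.8814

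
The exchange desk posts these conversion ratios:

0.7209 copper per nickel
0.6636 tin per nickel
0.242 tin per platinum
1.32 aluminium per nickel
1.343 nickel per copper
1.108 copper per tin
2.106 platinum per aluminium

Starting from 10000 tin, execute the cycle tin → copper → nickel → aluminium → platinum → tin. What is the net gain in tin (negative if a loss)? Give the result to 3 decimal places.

10000 tin × 1.108 = 11080 copper
11080 copper × 1.343 = 14880.44 nickel
14880.44 nickel × 1.32 = 19642.1808 aluminium
19642.1808 aluminium × 2.106 = 41366.4327648 platinum
41366.4327648 platinum × 0.242 = 10010.6767290816 tin
Net change: 10010.6767290816 − 10000 = 10.6767290816 tin

10.677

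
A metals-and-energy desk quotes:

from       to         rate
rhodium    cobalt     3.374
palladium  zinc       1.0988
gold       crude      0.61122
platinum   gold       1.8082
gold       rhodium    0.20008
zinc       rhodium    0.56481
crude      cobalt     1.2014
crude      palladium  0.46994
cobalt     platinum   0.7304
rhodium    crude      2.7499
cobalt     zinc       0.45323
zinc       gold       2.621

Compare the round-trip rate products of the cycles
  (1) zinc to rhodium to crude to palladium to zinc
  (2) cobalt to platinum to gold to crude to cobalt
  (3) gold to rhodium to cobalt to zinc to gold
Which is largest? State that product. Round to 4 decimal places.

(1) 0.56481 × 2.7499 × 0.46994 × 1.0988 = 0.80201
(2) 0.7304 × 1.8082 × 0.61122 × 1.2014 = 0.96982
(3) 0.20008 × 3.374 × 0.45323 × 2.621 = 0.80193
Highest is cycle (2) at 0.9698 (≤1, no arbitrage).

0.9698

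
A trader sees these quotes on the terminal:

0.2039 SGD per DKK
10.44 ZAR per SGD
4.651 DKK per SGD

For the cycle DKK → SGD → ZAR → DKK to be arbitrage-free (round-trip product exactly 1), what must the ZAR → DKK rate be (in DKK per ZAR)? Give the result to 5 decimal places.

Known legs of the cycle: 0.2039 × 10.44 = 2.128716
For no arbitrage the full-cycle product must be 1, so the missing rate is 1 / 2.128716 ≈ 0.4697668.

0.46977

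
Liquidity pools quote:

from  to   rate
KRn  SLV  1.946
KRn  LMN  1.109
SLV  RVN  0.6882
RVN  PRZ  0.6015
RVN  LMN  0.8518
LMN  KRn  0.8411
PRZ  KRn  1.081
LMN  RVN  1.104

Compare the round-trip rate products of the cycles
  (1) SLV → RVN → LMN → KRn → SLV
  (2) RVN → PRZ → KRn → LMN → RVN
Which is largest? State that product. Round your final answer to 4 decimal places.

(1) 0.6882 × 0.8518 × 0.8411 × 1.946 = 0.95950
(2) 0.6015 × 1.081 × 1.109 × 1.104 = 0.79609
Highest is cycle (1) at 0.9595 (≤1, no arbitrage).

0.9595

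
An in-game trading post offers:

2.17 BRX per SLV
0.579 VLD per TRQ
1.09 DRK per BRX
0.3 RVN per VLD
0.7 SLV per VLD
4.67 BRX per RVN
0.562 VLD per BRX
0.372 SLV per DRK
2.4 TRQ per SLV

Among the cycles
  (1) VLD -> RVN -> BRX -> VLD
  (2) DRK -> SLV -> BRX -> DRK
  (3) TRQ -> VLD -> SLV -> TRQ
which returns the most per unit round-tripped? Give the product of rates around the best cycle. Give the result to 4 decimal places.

0.9727

(1) 0.3 × 4.67 × 0.562 = 0.78736
(2) 0.372 × 2.17 × 1.09 = 0.87989
(3) 0.579 × 0.7 × 2.4 = 0.97272
Highest is cycle (3) at 0.9727 (≤1, no arbitrage).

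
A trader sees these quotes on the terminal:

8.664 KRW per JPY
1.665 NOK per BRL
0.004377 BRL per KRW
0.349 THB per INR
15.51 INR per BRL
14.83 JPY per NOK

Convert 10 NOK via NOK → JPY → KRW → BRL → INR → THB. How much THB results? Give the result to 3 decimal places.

30.442

10 NOK × 14.83 = 148.3 JPY
148.3 JPY × 8.664 = 1284.8712 KRW
1284.8712 KRW × 0.004377 = 5.6238812424 BRL
5.6238812424 BRL × 15.51 = 87.226398069624 INR
87.226398069624 INR × 0.349 = 30.442012926298776 THB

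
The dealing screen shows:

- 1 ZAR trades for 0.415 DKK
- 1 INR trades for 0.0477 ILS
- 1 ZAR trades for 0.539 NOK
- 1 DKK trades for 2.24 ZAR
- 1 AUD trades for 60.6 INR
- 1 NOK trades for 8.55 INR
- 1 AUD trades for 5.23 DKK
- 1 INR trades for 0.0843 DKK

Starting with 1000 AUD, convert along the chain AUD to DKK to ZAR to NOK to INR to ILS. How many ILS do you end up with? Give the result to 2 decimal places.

1000 AUD × 5.23 = 5230 DKK
5230 DKK × 2.24 = 11715.2 ZAR
11715.2 ZAR × 0.539 = 6314.4928 NOK
6314.4928 NOK × 8.55 = 53988.91344 INR
53988.91344 INR × 0.0477 = 2575.271171088 ILS

2575.27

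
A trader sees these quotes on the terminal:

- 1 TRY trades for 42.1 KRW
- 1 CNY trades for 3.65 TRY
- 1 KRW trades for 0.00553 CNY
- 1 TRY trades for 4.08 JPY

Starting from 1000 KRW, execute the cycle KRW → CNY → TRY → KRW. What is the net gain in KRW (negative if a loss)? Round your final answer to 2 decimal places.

-150.23

1000 KRW × 0.00553 = 5.53 CNY
5.53 CNY × 3.65 = 20.1845 TRY
20.1845 TRY × 42.1 = 849.76745 KRW
Net change: 849.76745 − 1000 = -150.23255 KRW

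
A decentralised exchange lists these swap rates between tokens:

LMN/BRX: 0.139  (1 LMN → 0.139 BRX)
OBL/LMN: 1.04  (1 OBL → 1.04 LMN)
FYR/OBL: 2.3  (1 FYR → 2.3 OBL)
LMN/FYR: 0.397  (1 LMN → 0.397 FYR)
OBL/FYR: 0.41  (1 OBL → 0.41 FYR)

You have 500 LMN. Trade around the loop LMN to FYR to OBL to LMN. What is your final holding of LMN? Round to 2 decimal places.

474.81

500 LMN × 0.397 = 198.5 FYR
198.5 FYR × 2.3 = 456.55 OBL
456.55 OBL × 1.04 = 474.812 LMN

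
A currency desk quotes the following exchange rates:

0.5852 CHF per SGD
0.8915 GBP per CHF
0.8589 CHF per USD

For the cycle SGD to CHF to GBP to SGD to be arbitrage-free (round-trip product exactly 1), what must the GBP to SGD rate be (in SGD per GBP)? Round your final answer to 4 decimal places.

Known legs of the cycle: 0.5852 × 0.8915 = 0.5217058
For no arbitrage the full-cycle product must be 1, so the missing rate is 1 / 0.5217058 ≈ 1.916789.

1.9168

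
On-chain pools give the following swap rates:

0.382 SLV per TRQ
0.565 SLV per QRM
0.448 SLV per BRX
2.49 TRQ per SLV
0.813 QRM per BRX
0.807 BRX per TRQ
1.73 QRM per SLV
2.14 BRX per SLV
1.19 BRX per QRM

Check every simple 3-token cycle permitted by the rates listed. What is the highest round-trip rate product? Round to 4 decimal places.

BRX→QRM→SLV→BRX: 0.813 × 0.565 × 2.14 = 0.98300
BRX→SLV→QRM→BRX: 0.448 × 1.73 × 1.19 = 0.92230
BRX→SLV→TRQ→BRX: 0.448 × 2.49 × 0.807 = 0.90022
Maximum is BRX→QRM→SLV→BRX at 0.9830; no arbitrage — every cycle loses value.

0.9830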